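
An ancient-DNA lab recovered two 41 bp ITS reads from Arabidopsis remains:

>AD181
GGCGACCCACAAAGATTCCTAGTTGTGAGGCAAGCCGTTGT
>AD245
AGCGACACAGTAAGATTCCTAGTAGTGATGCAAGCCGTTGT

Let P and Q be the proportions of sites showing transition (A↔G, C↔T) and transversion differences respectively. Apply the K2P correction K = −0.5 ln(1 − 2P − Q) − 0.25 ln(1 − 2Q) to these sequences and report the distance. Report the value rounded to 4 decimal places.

0.1635

Differing sites — 1:G/A (Ti); 7:C/A (Tv); 10:C/G (Tv); 11:A/T (Tv); 24:T/A (Tv); 29:G/T (Tv).
Of the 6 differences, 1 transition and 5 transversions over 41 sites: P = 1/41 = 0.024390, Q = 5/41 = 0.121951.
d = −0.5·ln(0.829269) − 0.25·ln(0.756098) = −0.5·(-0.187211) − 0.25·(-0.279584) = 0.1635.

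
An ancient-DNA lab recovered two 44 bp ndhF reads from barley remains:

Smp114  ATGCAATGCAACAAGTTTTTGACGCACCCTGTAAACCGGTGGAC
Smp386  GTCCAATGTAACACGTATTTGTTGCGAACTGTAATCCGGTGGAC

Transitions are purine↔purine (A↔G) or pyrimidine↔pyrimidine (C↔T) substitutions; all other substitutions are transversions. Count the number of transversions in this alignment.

Differing sites — 1:A/G (Ti); 3:G/C (Tv); 9:C/T (Ti); 14:A/C (Tv); 17:T/A (Tv); 22:A/T (Tv); 23:C/T (Ti); 26:A/G (Ti); 27:C/A (Tv); 28:C/A (Tv); 35:A/T (Tv).
Of the 11 differences, 4 transitions and 7 transversions, so the answer is 7.

7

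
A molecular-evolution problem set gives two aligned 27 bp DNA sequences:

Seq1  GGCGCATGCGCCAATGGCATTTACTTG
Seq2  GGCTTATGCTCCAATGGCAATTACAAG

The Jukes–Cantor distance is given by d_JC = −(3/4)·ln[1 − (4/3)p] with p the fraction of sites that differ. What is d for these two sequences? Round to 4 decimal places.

The sequences differ at positions 4 (G/T), 5 (C/T), 10 (G/T), 20 (T/A), 25 (T/A), 26 (T/A).
p = 6/27 = 0.222222.
d = −0.75 · ln(1 − (4/3)·0.222222) = −0.75 · ln(0.703704) = −0.75 · (-0.351397) = 0.2635.

0.2635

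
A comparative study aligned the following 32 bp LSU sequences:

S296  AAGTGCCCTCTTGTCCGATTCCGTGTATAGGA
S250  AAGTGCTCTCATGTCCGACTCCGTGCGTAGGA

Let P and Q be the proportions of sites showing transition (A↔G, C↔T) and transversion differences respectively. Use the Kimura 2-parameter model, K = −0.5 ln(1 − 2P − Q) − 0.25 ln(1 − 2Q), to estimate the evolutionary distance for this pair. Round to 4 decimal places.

Differing sites — 7:C/T (Ti); 11:T/A (Tv); 19:T/C (Ti); 26:T/C (Ti); 27:A/G (Ti).
Of the 5 differences, 4 transitions and 1 transversion over 32 sites: P = 4/32 = 0.125000, Q = 1/32 = 0.031250.
d = −0.5·ln(0.718750) − 0.25·ln(0.937500) = −0.5·(-0.330242) − 0.25·(-0.064539) = 0.1813.

0.1813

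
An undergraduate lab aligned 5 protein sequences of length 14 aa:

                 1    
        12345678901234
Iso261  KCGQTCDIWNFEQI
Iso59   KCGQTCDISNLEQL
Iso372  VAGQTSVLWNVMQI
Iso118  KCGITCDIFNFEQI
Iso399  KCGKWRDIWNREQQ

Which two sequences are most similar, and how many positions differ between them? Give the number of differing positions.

2

Pairwise Hamming distances:
  Iso261 vs Iso59: 3
  Iso261 vs Iso372: 7
  Iso261 vs Iso118: 2
  Iso261 vs Iso399: 5
  Iso59 vs Iso372: 9
  Iso59 vs Iso118: 4
  Iso59 vs Iso399: 6
  Iso372 vs Iso118: 9
  Iso372 vs Iso399: 10
  Iso118 vs Iso399: 6
The smallest is 2, between Iso261 and Iso118.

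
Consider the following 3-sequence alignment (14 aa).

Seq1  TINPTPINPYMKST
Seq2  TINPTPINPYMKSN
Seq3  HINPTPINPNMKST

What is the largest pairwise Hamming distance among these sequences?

3

Pairwise Hamming distances:
  Seq1 vs Seq2: 1
  Seq1 vs Seq3: 2
  Seq2 vs Seq3: 3
The largest is 3, between Seq2 and Seq3.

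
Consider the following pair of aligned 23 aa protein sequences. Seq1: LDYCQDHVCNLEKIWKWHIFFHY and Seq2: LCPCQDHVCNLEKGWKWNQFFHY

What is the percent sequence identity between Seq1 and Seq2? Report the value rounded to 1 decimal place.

78.3%

Mismatches occur at site 2 (D/C), site 3 (Y/P), site 14 (I/G), site 18 (H/N), site 19 (I/Q).
18 of the 23 sites match, so the percent identity is 18/23 × 100 = 78.3%.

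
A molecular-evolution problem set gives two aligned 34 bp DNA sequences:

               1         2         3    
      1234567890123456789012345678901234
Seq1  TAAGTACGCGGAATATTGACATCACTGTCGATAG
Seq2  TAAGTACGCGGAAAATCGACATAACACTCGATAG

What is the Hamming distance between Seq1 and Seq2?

5

The sequences differ at positions 14 (T/A), 17 (T/C), 23 (C/A), 26 (T/A), 27 (G/C).
That gives 5 mismatches out of 34 aligned sites, so the Hamming distance is 5.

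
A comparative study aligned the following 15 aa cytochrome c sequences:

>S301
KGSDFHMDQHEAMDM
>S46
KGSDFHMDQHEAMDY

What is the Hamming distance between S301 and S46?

1

A single mismatch occurs at site 15 (M↔Y).
That gives 1 mismatch out of 15 aligned sites, so the Hamming distance is 1.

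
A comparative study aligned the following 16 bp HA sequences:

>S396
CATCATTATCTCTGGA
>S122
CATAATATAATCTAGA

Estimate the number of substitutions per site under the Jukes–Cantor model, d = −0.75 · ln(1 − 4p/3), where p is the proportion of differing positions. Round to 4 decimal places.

0.5199

The sequences differ at positions 4 (C/A), 7 (T/A), 8 (A/T), 9 (T/A), 10 (C/A), 14 (G/A).
p = 6/16 = 0.375000.
d = −0.75 · ln(1 − (4/3)·0.375000) = −0.75 · ln(0.500000) = −0.75 · (-0.693147) = 0.5199.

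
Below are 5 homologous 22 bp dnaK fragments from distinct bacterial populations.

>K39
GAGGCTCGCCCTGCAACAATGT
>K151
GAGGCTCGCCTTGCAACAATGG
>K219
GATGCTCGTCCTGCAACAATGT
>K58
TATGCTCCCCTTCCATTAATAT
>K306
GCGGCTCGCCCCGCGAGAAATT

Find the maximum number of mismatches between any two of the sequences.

12

Pairwise Hamming distances:
  K39 vs K151: 2
  K39 vs K219: 2
  K39 vs K58: 8
  K39 vs K306: 6
  K151 vs K219: 4
  K151 vs K58: 8
  K151 vs K306: 8
  K219 vs K58: 8
  K219 vs K306: 8
  K58 vs K306: 12
The largest is 12, between K58 and K306.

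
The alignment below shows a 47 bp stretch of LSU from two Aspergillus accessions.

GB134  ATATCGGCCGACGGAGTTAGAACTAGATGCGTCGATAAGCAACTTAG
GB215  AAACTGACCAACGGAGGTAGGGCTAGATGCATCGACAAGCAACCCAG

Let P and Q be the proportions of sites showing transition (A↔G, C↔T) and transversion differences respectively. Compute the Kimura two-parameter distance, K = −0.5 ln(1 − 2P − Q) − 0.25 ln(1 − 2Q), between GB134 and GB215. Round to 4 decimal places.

Differing sites — 2:T/A (Tv); 4:T/C (Ti); 5:C/T (Ti); 7:G/A (Ti); 10:G/A (Ti); 17:T/G (Tv); 21:A/G (Ti); 22:A/G (Ti); 31:G/A (Ti); 36:T/C (Ti); 44:T/C (Ti); 45:T/C (Ti).
Of the 12 differences, 10 transitions and 2 transversions over 47 sites: P = 10/47 = 0.212766, Q = 2/47 = 0.042553.
d = −0.5·ln(0.531915) − 0.25·ln(0.914894) = −0.5·(-0.631272) − 0.25·(-0.088947) = 0.3379.

0.3379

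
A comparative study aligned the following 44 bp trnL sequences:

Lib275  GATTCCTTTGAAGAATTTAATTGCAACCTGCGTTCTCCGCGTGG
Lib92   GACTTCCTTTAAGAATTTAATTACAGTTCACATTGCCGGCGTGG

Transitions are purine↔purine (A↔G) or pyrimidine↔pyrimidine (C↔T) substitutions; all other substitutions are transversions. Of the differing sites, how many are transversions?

The sequences differ at positions 3 (T/C, transition), 5 (C/T, transition), 7 (T/C, transition), 10 (G/T, transversion), 23 (G/A, transition), 26 (A/G, transition), 27 (C/T, transition), 28 (C/T, transition), 29 (T/C, transition), 30 (G/A, transition), 32 (G/A, transition), 35 (C/G, transversion), 36 (T/C, transition), 38 (C/G, transversion).
Of the 14 differences, 11 transitions and 3 transversions, so the answer is 3.

3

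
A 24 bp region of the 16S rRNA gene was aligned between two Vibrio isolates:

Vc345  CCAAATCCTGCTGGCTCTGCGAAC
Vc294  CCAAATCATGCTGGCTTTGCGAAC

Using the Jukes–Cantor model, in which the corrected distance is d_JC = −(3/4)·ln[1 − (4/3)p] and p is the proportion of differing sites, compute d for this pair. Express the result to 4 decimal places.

0.0883

The sequences differ at positions 8 (C/A), 17 (C/T).
p = 2/24 = 0.083333.
d = −0.75 · ln(1 − (4/3)·0.083333) = −0.75 · ln(0.888889) = −0.75 · (-0.117783) = 0.0883.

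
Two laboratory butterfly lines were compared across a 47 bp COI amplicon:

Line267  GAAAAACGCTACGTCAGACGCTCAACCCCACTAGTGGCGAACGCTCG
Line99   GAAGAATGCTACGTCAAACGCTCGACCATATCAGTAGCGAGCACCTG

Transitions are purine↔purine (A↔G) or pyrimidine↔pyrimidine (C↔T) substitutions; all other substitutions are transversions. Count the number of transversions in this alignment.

Mismatches occur at site 4 (A↔G, transition), site 7 (C↔T, transition), site 17 (G↔A, transition), site 24 (A↔G, transition), site 28 (C↔A, transversion), site 29 (C↔T, transition), site 31 (C↔T, transition), site 32 (T↔C, transition), site 36 (G↔A, transition), site 41 (A↔G, transition), site 43 (G↔A, transition), site 45 (T↔C, transition), site 46 (C↔T, transition).
Of the 13 differences, 12 transitions and 1 transversion, so the answer is 1.

1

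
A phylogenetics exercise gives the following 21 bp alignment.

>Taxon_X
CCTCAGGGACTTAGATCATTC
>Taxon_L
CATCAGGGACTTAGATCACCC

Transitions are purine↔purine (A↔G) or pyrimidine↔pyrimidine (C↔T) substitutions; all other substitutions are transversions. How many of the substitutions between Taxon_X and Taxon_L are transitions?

The sequences differ at positions 2 (C/A, transversion), 19 (T/C, transition), 20 (T/C, transition).
Of the 3 differences, 2 transitions and 1 transversion, so the answer is 2.

2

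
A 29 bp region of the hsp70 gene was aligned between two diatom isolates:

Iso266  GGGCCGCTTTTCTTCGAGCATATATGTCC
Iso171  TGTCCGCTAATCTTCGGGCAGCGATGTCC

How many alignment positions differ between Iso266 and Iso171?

Mismatches occur at site 1 (G→T), site 3 (G→T), site 9 (T→A), site 10 (T→A), site 17 (A→G), site 21 (T→G), site 22 (A→C), site 23 (T→G).
That gives 8 mismatches out of 29 aligned sites, so the Hamming distance is 8.

8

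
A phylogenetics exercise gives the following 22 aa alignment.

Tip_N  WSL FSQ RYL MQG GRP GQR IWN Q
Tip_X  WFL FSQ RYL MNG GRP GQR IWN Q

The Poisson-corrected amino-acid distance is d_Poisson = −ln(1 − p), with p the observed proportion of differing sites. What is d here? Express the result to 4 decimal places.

The sequences differ at positions 2 (S/F), 11 (Q/N).
p = 2/22 = 0.090909.
d = −ln(1 − 0.090909) = −ln(0.909091) = 0.0953.

0.0953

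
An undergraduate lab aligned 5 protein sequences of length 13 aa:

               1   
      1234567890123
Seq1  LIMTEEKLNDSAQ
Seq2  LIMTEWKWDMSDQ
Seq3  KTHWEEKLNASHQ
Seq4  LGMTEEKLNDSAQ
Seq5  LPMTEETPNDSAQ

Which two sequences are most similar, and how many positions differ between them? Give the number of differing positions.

Pairwise Hamming distances:
  Seq1 vs Seq2: 5
  Seq1 vs Seq3: 6
  Seq1 vs Seq4: 1
  Seq1 vs Seq5: 3
  Seq2 vs Seq3: 9
  Seq2 vs Seq4: 6
  Seq2 vs Seq5: 7
  Seq3 vs Seq4: 6
  Seq3 vs Seq5: 8
  Seq4 vs Seq5: 3
The smallest is 1, between Seq1 and Seq4.

1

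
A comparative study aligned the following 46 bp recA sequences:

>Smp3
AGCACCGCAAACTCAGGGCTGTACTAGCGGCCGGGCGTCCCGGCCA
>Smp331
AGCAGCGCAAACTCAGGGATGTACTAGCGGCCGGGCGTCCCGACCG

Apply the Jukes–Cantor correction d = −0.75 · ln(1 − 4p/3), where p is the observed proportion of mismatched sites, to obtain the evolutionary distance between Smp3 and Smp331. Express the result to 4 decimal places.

Differing sites — 5:C/G; 19:C/A; 43:G/A; 46:A/G.
p = 4/46 = 0.086957.
d = −0.75 · ln(1 − (4/3)·0.086957) = −0.75 · ln(0.884057) = −0.75 · (-0.123234) = 0.0924.

0.0924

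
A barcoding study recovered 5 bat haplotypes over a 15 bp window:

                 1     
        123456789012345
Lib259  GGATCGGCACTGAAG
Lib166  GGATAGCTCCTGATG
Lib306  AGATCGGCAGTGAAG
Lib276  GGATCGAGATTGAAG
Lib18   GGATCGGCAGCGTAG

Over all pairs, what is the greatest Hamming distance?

8

Pairwise Hamming distances:
  Lib259 vs Lib166: 5
  Lib259 vs Lib306: 2
  Lib259 vs Lib276: 3
  Lib259 vs Lib18: 3
  Lib166 vs Lib306: 7
  Lib166 vs Lib276: 6
  Lib166 vs Lib18: 8
  Lib306 vs Lib276: 4
  Lib306 vs Lib18: 3
  Lib276 vs Lib18: 5
The largest is 8, between Lib166 and Lib18.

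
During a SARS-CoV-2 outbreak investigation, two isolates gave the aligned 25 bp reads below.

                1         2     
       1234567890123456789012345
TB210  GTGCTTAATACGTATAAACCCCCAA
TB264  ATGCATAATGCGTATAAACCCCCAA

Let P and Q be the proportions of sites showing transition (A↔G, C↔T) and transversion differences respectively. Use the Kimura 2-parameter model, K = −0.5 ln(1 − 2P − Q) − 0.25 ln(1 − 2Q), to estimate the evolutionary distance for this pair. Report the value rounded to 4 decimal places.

0.1324

Mismatches occur at site 1 (G→A, transition), site 5 (T→A, transversion), site 10 (A→G, transition).
Of the 3 differences, 2 transitions and 1 transversion over 25 sites: P = 2/25 = 0.080000, Q = 1/25 = 0.040000.
d = −0.5·ln(0.800000) − 0.25·ln(0.920000) = −0.5·(-0.223144) − 0.25·(-0.083382) = 0.1324.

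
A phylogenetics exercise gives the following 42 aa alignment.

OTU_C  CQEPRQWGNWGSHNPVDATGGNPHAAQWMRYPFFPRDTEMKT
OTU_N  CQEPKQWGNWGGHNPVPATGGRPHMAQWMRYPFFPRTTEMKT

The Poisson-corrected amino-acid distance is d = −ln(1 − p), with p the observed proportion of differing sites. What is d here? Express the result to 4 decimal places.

0.1542

Differing sites — 5:R/K; 12:S/G; 17:D/P; 22:N/R; 25:A/M; 37:D/T.
p = 6/42 = 0.142857.
d = −ln(1 − 0.142857) = −ln(0.857143) = 0.1542.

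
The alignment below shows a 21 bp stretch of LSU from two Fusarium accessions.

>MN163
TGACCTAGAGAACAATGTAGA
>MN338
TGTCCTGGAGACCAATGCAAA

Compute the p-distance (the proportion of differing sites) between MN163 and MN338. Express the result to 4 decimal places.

Differing sites — 3:A/T; 7:A/G; 12:A/C; 18:T/C; 20:G/A.
There are 5 differences over 21 sites, so p = 5/21 = 0.2381.

0.2381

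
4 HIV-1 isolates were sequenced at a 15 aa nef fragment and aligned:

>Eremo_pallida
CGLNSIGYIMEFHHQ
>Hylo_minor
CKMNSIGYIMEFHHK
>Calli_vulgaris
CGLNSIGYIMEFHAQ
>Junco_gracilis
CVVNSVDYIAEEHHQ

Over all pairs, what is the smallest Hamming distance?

Pairwise Hamming distances:
  Eremo_pallida vs Hylo_minor: 3
  Eremo_pallida vs Calli_vulgaris: 1
  Eremo_pallida vs Junco_gracilis: 6
  Hylo_minor vs Calli_vulgaris: 4
  Hylo_minor vs Junco_gracilis: 7
  Calli_vulgaris vs Junco_gracilis: 7
The smallest is 1, between Eremo_pallida and Calli_vulgaris.

1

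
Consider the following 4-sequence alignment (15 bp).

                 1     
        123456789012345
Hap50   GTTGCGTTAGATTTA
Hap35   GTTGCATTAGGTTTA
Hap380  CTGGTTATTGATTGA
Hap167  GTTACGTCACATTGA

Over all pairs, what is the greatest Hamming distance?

9

Pairwise Hamming distances:
  Hap50 vs Hap35: 2
  Hap50 vs Hap380: 7
  Hap50 vs Hap167: 4
  Hap35 vs Hap380: 8
  Hap35 vs Hap167: 6
  Hap380 vs Hap167: 9
The largest is 9, between Hap380 and Hap167.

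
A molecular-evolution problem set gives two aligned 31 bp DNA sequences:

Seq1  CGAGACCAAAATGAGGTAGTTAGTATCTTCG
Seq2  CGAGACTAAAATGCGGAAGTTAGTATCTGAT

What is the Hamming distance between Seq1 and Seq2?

The sequences differ at positions 7 (C/T), 14 (A/C), 17 (T/A), 29 (T/G), 30 (C/A), 31 (G/T).
That gives 6 mismatches out of 31 aligned sites, so the Hamming distance is 6.

6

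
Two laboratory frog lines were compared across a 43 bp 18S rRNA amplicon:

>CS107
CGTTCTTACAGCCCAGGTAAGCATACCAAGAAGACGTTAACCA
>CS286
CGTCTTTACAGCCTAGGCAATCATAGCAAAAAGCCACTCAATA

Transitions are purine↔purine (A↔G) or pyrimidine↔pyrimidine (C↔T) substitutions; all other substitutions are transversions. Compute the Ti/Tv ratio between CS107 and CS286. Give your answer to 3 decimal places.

Mismatches occur at site 4 (T→C, transition), site 5 (C→T, transition), site 14 (C→T, transition), site 18 (T→C, transition), site 21 (G→T, transversion), site 26 (C→G, transversion), site 30 (G→A, transition), site 34 (A→C, transversion), site 36 (G→A, transition), site 37 (T→C, transition), site 39 (A→C, transversion), site 41 (C→A, transversion), site 42 (C→T, transition).
Of the 13 differences, 8 transitions and 5 transversions, so Ti/Tv = 8/5 = 1.600.

1.600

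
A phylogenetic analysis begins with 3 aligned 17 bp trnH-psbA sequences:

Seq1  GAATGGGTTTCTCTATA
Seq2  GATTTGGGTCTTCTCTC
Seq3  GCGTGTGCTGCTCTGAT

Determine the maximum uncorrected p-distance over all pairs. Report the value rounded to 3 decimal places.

Pairwise Hamming distances:
  Seq1 vs Seq2: 7
  Seq1 vs Seq3: 8
  Seq2 vs Seq3: 10
The largest is 10 mismatches, between Seq2 and Seq3; p = 10/17 = 0.588.

0.588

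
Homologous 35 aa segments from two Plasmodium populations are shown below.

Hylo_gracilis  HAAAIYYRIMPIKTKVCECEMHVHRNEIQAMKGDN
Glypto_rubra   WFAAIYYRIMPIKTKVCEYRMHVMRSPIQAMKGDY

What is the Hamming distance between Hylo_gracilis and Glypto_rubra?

The sequences differ at positions 1 (H/W), 2 (A/F), 19 (C/Y), 20 (E/R), 24 (H/M), 26 (N/S), 27 (E/P), 35 (N/Y).
That gives 8 mismatches out of 35 aligned sites, so the Hamming distance is 8.

8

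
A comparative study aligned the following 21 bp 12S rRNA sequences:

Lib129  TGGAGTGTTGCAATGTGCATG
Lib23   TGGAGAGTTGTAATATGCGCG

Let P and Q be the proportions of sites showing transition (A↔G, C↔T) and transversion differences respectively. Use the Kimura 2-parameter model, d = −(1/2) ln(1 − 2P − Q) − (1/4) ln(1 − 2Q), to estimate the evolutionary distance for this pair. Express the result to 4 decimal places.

The sequences differ at positions 6 (T/A, transversion), 11 (C/T, transition), 15 (G/A, transition), 19 (A/G, transition), 20 (T/C, transition).
Of the 5 differences, 4 transitions and 1 transversion over 21 sites: P = 4/21 = 0.190476, Q = 1/21 = 0.047619.
d = −0.5·ln(0.571429) − 0.25·ln(0.904762) = −0.5·(-0.559615) − 0.25·(-0.100083) = 0.3048.

0.3048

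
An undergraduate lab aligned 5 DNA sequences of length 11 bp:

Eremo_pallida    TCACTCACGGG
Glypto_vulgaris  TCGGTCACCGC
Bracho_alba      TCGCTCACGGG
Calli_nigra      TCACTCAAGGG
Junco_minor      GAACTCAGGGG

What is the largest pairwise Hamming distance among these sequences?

7

Pairwise Hamming distances:
  Eremo_pallida vs Glypto_vulgaris: 4
  Eremo_pallida vs Bracho_alba: 1
  Eremo_pallida vs Calli_nigra: 1
  Eremo_pallida vs Junco_minor: 3
  Glypto_vulgaris vs Bracho_alba: 3
  Glypto_vulgaris vs Calli_nigra: 5
  Glypto_vulgaris vs Junco_minor: 7
  Bracho_alba vs Calli_nigra: 2
  Bracho_alba vs Junco_minor: 4
  Calli_nigra vs Junco_minor: 3
The largest is 7, between Glypto_vulgaris and Junco_minor.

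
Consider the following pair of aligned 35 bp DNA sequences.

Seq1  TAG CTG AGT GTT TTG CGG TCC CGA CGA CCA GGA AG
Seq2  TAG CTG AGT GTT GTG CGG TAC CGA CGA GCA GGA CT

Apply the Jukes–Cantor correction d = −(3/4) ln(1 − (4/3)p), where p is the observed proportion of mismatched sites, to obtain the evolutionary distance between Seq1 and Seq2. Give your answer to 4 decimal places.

Differing sites — 13:T/G; 20:C/A; 28:C/G; 34:A/C; 35:G/T.
p = 5/35 = 0.142857.
d = −0.75 · ln(1 − (4/3)·0.142857) = −0.75 · ln(0.809524) = −0.75 · (-0.211309) = 0.1585.

0.1585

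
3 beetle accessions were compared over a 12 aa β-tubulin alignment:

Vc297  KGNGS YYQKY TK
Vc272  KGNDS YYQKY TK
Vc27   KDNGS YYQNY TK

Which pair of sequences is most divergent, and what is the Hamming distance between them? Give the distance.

Pairwise Hamming distances:
  Vc297 vs Vc272: 1
  Vc297 vs Vc27: 2
  Vc272 vs Vc27: 3
The largest is 3, between Vc272 and Vc27.

3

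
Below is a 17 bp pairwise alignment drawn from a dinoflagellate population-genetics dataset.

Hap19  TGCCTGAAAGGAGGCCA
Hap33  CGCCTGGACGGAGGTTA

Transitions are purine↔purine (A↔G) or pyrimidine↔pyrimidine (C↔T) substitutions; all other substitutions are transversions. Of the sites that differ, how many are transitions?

The sequences differ at positions 1 (T/C, transition), 7 (A/G, transition), 9 (A/C, transversion), 15 (C/T, transition), 16 (C/T, transition).
Of the 5 differences, 4 transitions and 1 transversion, so the answer is 4.

4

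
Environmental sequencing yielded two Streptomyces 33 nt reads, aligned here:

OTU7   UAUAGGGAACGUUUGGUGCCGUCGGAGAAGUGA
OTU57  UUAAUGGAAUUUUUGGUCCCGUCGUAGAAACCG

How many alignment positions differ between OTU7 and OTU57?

11

Mismatches occur at site 2 (A→U), site 3 (U→A), site 5 (G→U), site 10 (C→U), site 11 (G→U), site 18 (G→C), site 25 (G→U), site 30 (G→A), site 31 (U→C), site 32 (G→C), site 33 (A→G).
That gives 11 mismatches out of 33 aligned sites, so the Hamming distance is 11.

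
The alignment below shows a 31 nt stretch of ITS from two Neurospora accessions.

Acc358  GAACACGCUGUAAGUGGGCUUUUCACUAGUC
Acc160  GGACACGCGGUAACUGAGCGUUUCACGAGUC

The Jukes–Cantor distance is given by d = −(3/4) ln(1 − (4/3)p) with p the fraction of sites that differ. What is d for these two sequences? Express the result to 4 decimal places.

0.2239

The sequences differ at positions 2 (A/G), 9 (U/G), 14 (G/C), 17 (G/A), 20 (U/G), 27 (U/G).
p = 6/31 = 0.193548.
d = −0.75 · ln(1 − (4/3)·0.193548) = −0.75 · ln(0.741936) = −0.75 · (-0.298492) = 0.2239.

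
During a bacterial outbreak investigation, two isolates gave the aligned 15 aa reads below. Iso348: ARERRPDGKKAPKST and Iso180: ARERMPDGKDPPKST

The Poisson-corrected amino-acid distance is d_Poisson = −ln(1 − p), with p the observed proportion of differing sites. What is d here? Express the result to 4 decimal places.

Differing sites — 5:R/M; 10:K/D; 11:A/P.
p = 3/15 = 0.200000.
d = −ln(1 − 0.200000) = −ln(0.800000) = 0.2231.

0.2231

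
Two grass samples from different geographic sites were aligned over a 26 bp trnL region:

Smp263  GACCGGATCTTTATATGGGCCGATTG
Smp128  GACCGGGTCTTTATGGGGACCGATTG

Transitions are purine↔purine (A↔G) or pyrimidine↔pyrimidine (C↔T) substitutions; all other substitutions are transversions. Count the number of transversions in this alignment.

Mismatches occur at site 7 (A/G, transition), site 15 (A/G, transition), site 16 (T/G, transversion), site 19 (G/A, transition).
Of the 4 differences, 3 transitions and 1 transversion, so the answer is 1.

1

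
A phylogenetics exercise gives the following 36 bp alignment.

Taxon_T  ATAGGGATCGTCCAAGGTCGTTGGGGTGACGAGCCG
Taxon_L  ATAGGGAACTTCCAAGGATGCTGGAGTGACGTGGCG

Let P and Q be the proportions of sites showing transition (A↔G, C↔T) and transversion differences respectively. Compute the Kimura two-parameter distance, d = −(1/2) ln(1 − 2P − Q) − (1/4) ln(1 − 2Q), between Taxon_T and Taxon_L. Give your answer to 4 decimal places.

0.2637

The sequences differ at positions 8 (T/A, transversion), 10 (G/T, transversion), 18 (T/A, transversion), 19 (C/T, transition), 21 (T/C, transition), 25 (G/A, transition), 32 (A/T, transversion), 34 (C/G, transversion).
Of the 8 differences, 3 transitions and 5 transversions over 36 sites: P = 3/36 = 0.083333, Q = 5/36 = 0.138889.
d = −0.5·ln(0.694445) − 0.25·ln(0.722222) = −0.5·(-0.364642) − 0.25·(-0.325423) = 0.2637.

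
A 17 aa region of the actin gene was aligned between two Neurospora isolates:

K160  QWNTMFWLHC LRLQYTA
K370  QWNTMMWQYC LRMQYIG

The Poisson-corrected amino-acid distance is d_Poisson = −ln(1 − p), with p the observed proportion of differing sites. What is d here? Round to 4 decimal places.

The sequences differ at positions 6 (F/M), 8 (L/Q), 9 (H/Y), 13 (L/M), 16 (T/I), 17 (A/G).
p = 6/17 = 0.352941.
d = −ln(1 − 0.352941) = −ln(0.647059) = 0.4353.

0.4353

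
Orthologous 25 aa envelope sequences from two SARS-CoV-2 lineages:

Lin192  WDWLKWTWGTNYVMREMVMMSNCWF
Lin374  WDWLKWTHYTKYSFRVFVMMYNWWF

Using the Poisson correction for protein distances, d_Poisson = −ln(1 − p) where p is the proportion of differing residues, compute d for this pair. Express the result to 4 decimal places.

0.4463

The sequences differ at positions 8 (W/H), 9 (G/Y), 11 (N/K), 13 (V/S), 14 (M/F), 16 (E/V), 17 (M/F), 21 (S/Y), 23 (C/W).
p = 9/25 = 0.360000.
d = −ln(1 − 0.360000) = −ln(0.640000) = 0.4463.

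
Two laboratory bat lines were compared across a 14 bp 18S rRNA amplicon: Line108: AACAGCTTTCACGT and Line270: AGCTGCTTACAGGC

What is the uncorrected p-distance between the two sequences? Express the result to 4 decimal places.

0.3571

Mismatches occur at site 2 (A/G), site 4 (A/T), site 9 (T/A), site 12 (C/G), site 14 (T/C).
There are 5 differences over 14 sites, so p = 5/14 = 0.3571.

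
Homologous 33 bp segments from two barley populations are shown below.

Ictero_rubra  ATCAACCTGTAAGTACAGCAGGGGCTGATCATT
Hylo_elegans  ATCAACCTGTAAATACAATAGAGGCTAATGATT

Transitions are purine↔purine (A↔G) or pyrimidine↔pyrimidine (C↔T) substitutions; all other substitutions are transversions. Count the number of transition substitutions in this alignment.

5

The sequences differ at positions 13 (G/A, transition), 18 (G/A, transition), 19 (C/T, transition), 22 (G/A, transition), 27 (G/A, transition), 30 (C/G, transversion).
Of the 6 differences, 5 transitions and 1 transversion, so the answer is 5.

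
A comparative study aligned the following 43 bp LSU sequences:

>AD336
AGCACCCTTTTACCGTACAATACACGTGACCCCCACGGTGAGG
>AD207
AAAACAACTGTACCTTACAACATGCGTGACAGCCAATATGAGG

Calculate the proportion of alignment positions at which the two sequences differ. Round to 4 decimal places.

0.3488

Mismatches occur at site 2 (G→A), site 3 (C→A), site 6 (C→A), site 7 (C→A), site 8 (T→C), site 10 (T→G), site 15 (G→T), site 21 (T→C), site 23 (C→T), site 24 (A→G), site 31 (C→A), site 32 (C→G), site 36 (C→A), site 37 (G→T), site 38 (G→A).
There are 15 differences over 43 sites, so p = 15/43 = 0.3488.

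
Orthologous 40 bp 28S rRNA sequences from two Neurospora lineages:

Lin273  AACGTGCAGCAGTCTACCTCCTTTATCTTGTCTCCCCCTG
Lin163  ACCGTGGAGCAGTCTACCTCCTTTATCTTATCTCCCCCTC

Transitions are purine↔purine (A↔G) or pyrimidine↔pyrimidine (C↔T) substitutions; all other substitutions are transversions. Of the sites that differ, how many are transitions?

1

Mismatches occur at site 2 (A→C, transversion), site 7 (C→G, transversion), site 30 (G→A, transition), site 40 (G→C, transversion).
Of the 4 differences, 1 transition and 3 transversions, so the answer is 1.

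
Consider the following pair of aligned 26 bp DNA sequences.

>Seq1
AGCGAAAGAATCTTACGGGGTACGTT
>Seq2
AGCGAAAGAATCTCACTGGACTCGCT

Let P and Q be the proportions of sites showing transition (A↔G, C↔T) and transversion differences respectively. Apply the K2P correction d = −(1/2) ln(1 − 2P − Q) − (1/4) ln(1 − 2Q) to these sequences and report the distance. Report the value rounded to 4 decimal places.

0.2845

The sequences differ at positions 14 (T/C, transition), 17 (G/T, transversion), 20 (G/A, transition), 21 (T/C, transition), 22 (A/T, transversion), 25 (T/C, transition).
Of the 6 differences, 4 transitions and 2 transversions over 26 sites: P = 4/26 = 0.153846, Q = 2/26 = 0.076923.
d = −0.5·ln(0.615385) − 0.25·ln(0.846154) = −0.5·(-0.485507) − 0.25·(-0.167054) = 0.2845.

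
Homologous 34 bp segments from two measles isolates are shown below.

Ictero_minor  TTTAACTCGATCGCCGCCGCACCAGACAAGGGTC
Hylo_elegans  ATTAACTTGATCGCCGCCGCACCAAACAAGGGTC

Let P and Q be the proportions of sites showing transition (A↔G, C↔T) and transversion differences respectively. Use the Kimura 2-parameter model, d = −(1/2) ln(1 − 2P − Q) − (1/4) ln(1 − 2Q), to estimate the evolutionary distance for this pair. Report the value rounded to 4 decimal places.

0.0947

The sequences differ at positions 1 (T/A, transversion), 8 (C/T, transition), 25 (G/A, transition).
Of the 3 differences, 2 transitions and 1 transversion over 34 sites: P = 2/34 = 0.058824, Q = 1/34 = 0.029412.
d = −0.5·ln(0.852940) − 0.25·ln(0.941176) = −0.5·(-0.159066) − 0.25·(-0.060625) = 0.0947.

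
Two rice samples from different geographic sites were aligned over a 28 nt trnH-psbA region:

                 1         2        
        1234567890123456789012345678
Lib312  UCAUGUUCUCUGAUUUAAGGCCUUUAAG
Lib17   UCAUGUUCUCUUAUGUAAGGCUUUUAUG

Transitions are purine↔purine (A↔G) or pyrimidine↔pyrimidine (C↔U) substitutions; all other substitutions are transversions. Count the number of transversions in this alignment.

3

The sequences differ at positions 12 (G/U, transversion), 15 (U/G, transversion), 22 (C/U, transition), 27 (A/U, transversion).
Of the 4 differences, 1 transition and 3 transversions, so the answer is 3.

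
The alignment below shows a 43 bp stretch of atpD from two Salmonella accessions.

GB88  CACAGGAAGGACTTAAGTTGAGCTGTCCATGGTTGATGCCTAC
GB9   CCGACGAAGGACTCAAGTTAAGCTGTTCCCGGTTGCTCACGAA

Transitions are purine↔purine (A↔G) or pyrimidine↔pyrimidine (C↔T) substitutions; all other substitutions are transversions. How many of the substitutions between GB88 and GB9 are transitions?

4

Mismatches occur at site 2 (A/C, transversion), site 3 (C/G, transversion), site 5 (G/C, transversion), site 14 (T/C, transition), site 20 (G/A, transition), site 27 (C/T, transition), site 29 (A/C, transversion), site 30 (T/C, transition), site 36 (A/C, transversion), site 38 (G/C, transversion), site 39 (C/A, transversion), site 41 (T/G, transversion), site 43 (C/A, transversion).
Of the 13 differences, 4 transitions and 9 transversions, so the answer is 4.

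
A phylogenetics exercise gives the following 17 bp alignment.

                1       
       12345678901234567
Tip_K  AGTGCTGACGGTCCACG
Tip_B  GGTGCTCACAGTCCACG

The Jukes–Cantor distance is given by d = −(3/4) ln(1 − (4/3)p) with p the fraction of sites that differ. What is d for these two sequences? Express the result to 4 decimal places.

Mismatches occur at site 1 (A/G), site 7 (G/C), site 10 (G/A).
p = 3/17 = 0.176471.
d = −0.75 · ln(1 − (4/3)·0.176471) = −0.75 · ln(0.764705) = −0.75 · (-0.268265) = 0.2012.

0.2012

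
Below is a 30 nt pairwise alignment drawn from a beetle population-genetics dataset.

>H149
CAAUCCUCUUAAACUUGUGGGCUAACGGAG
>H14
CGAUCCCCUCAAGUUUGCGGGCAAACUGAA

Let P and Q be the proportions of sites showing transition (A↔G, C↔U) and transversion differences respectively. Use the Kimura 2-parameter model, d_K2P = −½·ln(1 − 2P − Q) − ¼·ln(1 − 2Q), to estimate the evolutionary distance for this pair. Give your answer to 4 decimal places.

0.4168

The sequences differ at positions 2 (A/G, transition), 7 (U/C, transition), 10 (U/C, transition), 13 (A/G, transition), 14 (C/U, transition), 18 (U/C, transition), 23 (U/A, transversion), 27 (G/U, transversion), 30 (G/A, transition).
Of the 9 differences, 7 transitions and 2 transversions over 30 sites: P = 7/30 = 0.233333, Q = 2/30 = 0.066667.
d = −0.5·ln(0.466667) − 0.25·ln(0.866666) = −0.5·(-0.762139) − 0.25·(-0.143102) = 0.4168.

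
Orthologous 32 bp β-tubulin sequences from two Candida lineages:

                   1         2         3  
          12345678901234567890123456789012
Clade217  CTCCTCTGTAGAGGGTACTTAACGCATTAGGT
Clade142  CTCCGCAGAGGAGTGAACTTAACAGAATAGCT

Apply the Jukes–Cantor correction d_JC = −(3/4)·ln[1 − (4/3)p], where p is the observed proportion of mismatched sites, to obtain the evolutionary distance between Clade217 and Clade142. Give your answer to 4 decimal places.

Mismatches occur at site 5 (T→G), site 7 (T→A), site 9 (T→A), site 10 (A→G), site 14 (G→T), site 16 (T→A), site 24 (G→A), site 25 (C→G), site 27 (T→A), site 31 (G→C).
p = 10/32 = 0.312500.
d = −0.75 · ln(1 − (4/3)·0.312500) = −0.75 · ln(0.583333) = −0.75 · (-0.538997) = 0.4042.

0.4042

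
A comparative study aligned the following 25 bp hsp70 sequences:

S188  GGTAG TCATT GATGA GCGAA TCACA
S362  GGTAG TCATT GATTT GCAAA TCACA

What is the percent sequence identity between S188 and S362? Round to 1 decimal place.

Mismatches occur at site 14 (G↔T), site 15 (A↔T), site 18 (G↔A).
22 of the 25 sites match, so the percent identity is 22/25 × 100 = 88.0%.

88.0%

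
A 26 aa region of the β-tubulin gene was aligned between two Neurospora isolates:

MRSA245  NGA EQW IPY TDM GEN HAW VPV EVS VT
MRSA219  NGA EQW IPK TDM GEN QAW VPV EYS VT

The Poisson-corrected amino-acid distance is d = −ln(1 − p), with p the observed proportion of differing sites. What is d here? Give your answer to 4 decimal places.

0.1226

Mismatches occur at site 9 (Y↔K), site 16 (H↔Q), site 23 (V↔Y).
p = 3/26 = 0.115385.
d = −ln(1 − 0.115385) = −ln(0.884615) = 0.1226.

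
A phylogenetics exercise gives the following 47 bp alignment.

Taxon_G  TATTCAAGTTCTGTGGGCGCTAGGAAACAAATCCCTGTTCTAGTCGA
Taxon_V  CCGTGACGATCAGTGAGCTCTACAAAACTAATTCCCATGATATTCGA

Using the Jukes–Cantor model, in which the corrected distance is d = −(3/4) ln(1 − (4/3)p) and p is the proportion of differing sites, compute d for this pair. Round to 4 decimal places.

0.5360

The sequences differ at positions 1 (T/C), 2 (A/C), 3 (T/G), 5 (C/G), 7 (A/C), 9 (T/A), 12 (T/A), 16 (G/A), 19 (G/T), 23 (G/C), 24 (G/A), 29 (A/T), 33 (C/T), 36 (T/C), 37 (G/A), 39 (T/G), 40 (C/A), 43 (G/T).
p = 18/47 = 0.382979.
d = −0.75 · ln(1 − (4/3)·0.382979) = −0.75 · ln(0.489361) = −0.75 · (-0.714655) = 0.5360.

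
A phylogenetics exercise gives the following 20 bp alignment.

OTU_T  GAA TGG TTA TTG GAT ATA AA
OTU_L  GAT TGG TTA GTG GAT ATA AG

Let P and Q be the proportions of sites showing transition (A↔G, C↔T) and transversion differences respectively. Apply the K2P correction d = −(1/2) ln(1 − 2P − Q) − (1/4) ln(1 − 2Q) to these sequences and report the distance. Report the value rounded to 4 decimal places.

Differing sites — 3:A/T (Tv); 10:T/G (Tv); 20:A/G (Ti).
Of the 3 differences, 1 transition and 2 transversions over 20 sites: P = 1/20 = 0.050000, Q = 2/20 = 0.100000.
d = −0.5·ln(0.800000) − 0.25·ln(0.800000) = −0.5·(-0.223144) − 0.25·(-0.223144) = 0.1674.

0.1674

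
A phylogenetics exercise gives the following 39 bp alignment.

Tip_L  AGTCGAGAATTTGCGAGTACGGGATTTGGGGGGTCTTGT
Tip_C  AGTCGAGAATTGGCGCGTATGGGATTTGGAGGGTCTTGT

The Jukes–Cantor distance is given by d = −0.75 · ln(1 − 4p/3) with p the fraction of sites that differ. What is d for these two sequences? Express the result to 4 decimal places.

Differing sites — 12:T/G; 16:A/C; 20:C/T; 30:G/A.
p = 4/39 = 0.102564.
d = −0.75 · ln(1 − (4/3)·0.102564) = −0.75 · ln(0.863248) = −0.75 · (-0.147053) = 0.1103.

0.1103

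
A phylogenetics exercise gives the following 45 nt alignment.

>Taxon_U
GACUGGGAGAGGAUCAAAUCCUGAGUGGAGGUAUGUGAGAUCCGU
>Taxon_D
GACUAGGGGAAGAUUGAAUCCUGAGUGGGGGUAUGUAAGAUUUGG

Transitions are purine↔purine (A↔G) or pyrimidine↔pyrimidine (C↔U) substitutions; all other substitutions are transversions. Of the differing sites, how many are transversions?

1

The sequences differ at positions 5 (G/A, transition), 8 (A/G, transition), 11 (G/A, transition), 15 (C/U, transition), 16 (A/G, transition), 29 (A/G, transition), 37 (G/A, transition), 42 (C/U, transition), 43 (C/U, transition), 45 (U/G, transversion).
Of the 10 differences, 9 transitions and 1 transversion, so the answer is 1.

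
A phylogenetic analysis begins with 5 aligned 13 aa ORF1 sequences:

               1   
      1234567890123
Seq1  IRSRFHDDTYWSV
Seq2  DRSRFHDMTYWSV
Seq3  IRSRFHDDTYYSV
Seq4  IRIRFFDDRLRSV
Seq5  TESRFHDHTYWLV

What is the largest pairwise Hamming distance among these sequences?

Pairwise Hamming distances:
  Seq1 vs Seq2: 2
  Seq1 vs Seq3: 1
  Seq1 vs Seq4: 5
  Seq1 vs Seq5: 4
  Seq2 vs Seq3: 3
  Seq2 vs Seq4: 7
  Seq2 vs Seq5: 4
  Seq3 vs Seq4: 5
  Seq3 vs Seq5: 5
  Seq4 vs Seq5: 9
The largest is 9, between Seq4 and Seq5.

9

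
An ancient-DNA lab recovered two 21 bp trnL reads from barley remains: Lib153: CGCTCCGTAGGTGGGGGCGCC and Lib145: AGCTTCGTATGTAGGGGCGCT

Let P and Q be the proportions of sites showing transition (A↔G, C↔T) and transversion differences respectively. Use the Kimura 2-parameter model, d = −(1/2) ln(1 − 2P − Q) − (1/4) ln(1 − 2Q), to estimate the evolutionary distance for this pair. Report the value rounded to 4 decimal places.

Mismatches occur at site 1 (C/A, transversion), site 5 (C/T, transition), site 10 (G/T, transversion), site 13 (G/A, transition), site 21 (C/T, transition).
Of the 5 differences, 3 transitions and 2 transversions over 21 sites: P = 3/21 = 0.142857, Q = 2/21 = 0.095238.
d = −0.5·ln(0.619048) − 0.25·ln(0.809524) = −0.5·(-0.479572) − 0.25·(-0.211309) = 0.2926.

0.2926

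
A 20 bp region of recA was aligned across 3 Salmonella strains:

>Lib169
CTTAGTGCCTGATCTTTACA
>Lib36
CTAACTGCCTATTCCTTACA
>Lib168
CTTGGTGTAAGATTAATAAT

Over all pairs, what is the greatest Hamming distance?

Pairwise Hamming distances:
  Lib169 vs Lib36: 5
  Lib169 vs Lib168: 9
  Lib36 vs Lib168: 13
The largest is 13, between Lib36 and Lib168.

13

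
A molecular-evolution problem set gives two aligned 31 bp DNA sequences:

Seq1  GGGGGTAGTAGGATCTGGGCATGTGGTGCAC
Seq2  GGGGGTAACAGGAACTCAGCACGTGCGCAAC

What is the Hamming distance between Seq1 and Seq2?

10

Differing sites — 8:G/A; 9:T/C; 14:T/A; 17:G/C; 18:G/A; 22:T/C; 26:G/C; 27:T/G; 28:G/C; 29:C/A.
That gives 10 mismatches out of 31 aligned sites, so the Hamming distance is 10.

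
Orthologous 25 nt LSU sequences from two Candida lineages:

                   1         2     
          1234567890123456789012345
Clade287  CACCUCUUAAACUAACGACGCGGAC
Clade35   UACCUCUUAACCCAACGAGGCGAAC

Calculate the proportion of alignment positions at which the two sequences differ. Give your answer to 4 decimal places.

The sequences differ at positions 1 (C/U), 11 (A/C), 13 (U/C), 19 (C/G), 23 (G/A).
There are 5 differences over 25 sites, so p = 5/25 = 0.2000.

0.2000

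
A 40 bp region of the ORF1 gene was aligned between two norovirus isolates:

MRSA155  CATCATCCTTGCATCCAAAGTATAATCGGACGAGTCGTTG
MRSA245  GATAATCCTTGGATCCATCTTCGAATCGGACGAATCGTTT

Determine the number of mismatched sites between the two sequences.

Mismatches occur at site 1 (C→G), site 4 (C→A), site 12 (C→G), site 18 (A→T), site 19 (A→C), site 20 (G→T), site 22 (A→C), site 23 (T→G), site 34 (G→A), site 40 (G→T).
That gives 10 mismatches out of 40 aligned sites, so the Hamming distance is 10.

10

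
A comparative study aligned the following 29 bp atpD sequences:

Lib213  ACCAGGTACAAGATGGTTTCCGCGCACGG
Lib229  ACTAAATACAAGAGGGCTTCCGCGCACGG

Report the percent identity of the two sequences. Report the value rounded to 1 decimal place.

82.8%

The sequences differ at positions 3 (C/T), 5 (G/A), 6 (G/A), 14 (T/G), 17 (T/C).
24 of the 29 sites match, so the percent identity is 24/29 × 100 = 82.8%.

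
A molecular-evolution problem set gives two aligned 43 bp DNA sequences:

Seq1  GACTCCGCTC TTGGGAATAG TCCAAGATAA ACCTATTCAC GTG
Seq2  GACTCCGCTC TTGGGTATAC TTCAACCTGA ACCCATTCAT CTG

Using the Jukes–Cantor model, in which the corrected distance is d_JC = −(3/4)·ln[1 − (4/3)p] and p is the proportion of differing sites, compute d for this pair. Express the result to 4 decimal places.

0.2454

The sequences differ at positions 16 (A/T), 20 (G/C), 22 (C/T), 26 (G/C), 27 (A/C), 29 (A/G), 34 (T/C), 40 (C/T), 41 (G/C).
p = 9/43 = 0.209302.
d = −0.75 · ln(1 − (4/3)·0.209302) = −0.75 · ln(0.720931) = −0.75 · (-0.327212) = 0.2454.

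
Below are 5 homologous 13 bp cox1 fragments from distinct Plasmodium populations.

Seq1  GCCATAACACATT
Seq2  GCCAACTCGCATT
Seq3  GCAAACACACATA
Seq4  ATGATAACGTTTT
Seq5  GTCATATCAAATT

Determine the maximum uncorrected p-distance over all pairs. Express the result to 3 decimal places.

Pairwise Hamming distances:
  Seq1 vs Seq2: 4
  Seq1 vs Seq3: 4
  Seq1 vs Seq4: 6
  Seq1 vs Seq5: 3
  Seq2 vs Seq3: 4
  Seq2 vs Seq4: 8
  Seq2 vs Seq5: 5
  Seq3 vs Seq4: 9
  Seq3 vs Seq5: 7
  Seq4 vs Seq5: 6
The largest is 9 mismatches, between Seq3 and Seq4; p = 9/13 = 0.692.

0.692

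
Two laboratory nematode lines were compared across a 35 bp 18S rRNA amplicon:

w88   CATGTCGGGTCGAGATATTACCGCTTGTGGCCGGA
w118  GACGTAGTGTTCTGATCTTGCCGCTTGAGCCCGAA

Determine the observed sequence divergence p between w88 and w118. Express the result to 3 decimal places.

The sequences differ at positions 1 (C/G), 3 (T/C), 6 (C/A), 8 (G/T), 11 (C/T), 12 (G/C), 13 (A/T), 17 (A/C), 20 (A/G), 28 (T/A), 30 (G/C), 34 (G/A).
There are 12 differences over 35 sites, so p = 12/35 = 0.343.

0.343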